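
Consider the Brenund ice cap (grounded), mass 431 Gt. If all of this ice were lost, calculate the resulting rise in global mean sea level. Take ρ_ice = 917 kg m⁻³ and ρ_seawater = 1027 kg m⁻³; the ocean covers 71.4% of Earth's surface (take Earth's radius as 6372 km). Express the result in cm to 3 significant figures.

≈ 0.115 cm

Brenund: 431 Gt = 4.310×10^14 kg; dividing by ρ_w = 1027 kg m⁻³ gives 4.197×10^11 m³ of water.
Spread over 3.64×10^14 m² of ocean, Δh = 4.197×10^11 / 3.64×10^14 = 1.15×10^-3 m = 0.115 cm.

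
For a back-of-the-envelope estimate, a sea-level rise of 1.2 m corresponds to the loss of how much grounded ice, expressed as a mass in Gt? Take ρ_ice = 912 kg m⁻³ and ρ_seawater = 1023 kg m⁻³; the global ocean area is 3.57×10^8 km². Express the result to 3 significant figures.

≈ 4.38×10^5 Gt

Required water volume = Δh × A = 1.2 m × 3.57×10^14 m² = 4.284×10^14 m³.
ρ_w = 1023 kg m⁻³, so the mass of water = 4.284×10^14 m³ × 1023 kg m⁻³ = 4.383×10^17 kg = 4.38×10^5 Gt (and the same mass of ice, by conservation).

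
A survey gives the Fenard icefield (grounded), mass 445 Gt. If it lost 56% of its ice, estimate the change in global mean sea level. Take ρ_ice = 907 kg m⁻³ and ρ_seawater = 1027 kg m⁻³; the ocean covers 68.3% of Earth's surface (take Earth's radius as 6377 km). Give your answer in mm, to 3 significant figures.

Fenard: 0.56 × 445 Gt = 2.492×10^14 kg; dividing by ρ_w = 1027 kg m⁻³ gives 2.426×10^11 m³ of water.
Spread over 3.49×10^14 m² of ocean, Δh = 2.426×10^11 / 3.49×10^14 = 6.95×10^-4 m = 0.695 mm.

≈ 0.695 mm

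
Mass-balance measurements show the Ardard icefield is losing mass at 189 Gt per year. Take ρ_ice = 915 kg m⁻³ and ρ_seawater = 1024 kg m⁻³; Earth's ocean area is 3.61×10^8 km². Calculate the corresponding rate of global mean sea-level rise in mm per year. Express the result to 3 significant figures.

ρ_w = 1024 kg m⁻³. Annual water volume added = 189 Gt / ρ_w = 1.890×10^14 kg / 1024 kg m⁻³ = 1.846×10^11 m³.
Δh per year = 1.846×10^11 / 3.61×10^14 = 5.11×10^-4 m = 0.511 mm.

≈ 0.511 mm/yr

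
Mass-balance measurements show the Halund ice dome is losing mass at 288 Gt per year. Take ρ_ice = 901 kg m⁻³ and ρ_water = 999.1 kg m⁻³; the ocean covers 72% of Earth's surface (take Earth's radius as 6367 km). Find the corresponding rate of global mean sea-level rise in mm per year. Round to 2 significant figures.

ρ_w = 999.1 kg m⁻³. Annual water volume added = 288 Gt / ρ_w = 2.880×10^14 kg / 999.1 kg m⁻³ = 2.883×10^11 m³.
Δh per year = 2.883×10^11 / 3.67×10^14 = 7.86×10^-4 m = 0.79 mm.

≈ 0.79 mm/yr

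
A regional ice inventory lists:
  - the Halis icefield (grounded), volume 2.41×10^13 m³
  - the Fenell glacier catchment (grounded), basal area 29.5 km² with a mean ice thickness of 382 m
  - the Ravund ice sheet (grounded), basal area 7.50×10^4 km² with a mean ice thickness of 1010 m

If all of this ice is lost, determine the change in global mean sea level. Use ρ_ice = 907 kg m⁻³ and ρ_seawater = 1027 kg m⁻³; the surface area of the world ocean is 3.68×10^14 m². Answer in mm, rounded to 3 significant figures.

Halis: 2.41×10^13 m³ × (907/1027) = 2.128×10^13 m³ of water.
Fenell: ice volume = 29.5 km² × 382 m = 11.27 km³; 11.27 × (907/1027) = 9.952 km³ of water.
Ravund: ice volume = 7.50×10^4 km² × 1010 m = 7.575×10^4 km³; 7.575×10^4 × (907/1027) = 6.690×10^4 km³ of water.
Total added water ≈ 8.819×10^13 m³ over 3.68×10^14 m² → Δh = 0.240 m = 240 mm.

≈ 240 mm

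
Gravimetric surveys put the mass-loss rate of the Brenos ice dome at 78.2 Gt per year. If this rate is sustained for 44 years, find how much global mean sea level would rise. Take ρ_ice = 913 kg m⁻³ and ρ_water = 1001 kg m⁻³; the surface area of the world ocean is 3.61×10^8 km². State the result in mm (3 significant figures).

≈ 9.52 mm

Total mass lost = 78.2 Gt/yr × 44 yr = 3441 Gt = 3.441×10^15 kg.
ρ_w = 1001 kg m⁻³, so water volume = 3.441×10^15 / 1001 = 3.437×10^12 m³.
Δh = 3.437×10^12 / 3.61×10^14 = 9.52×10^-3 m = 9.52 mm.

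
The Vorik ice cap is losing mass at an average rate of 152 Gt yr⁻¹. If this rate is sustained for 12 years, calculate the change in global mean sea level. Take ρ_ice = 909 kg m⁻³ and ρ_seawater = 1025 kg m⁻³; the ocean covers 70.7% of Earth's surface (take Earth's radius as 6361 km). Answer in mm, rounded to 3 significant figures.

Total mass lost = 152 Gt/yr × 12 yr = 1824 Gt = 1.824×10^15 kg.
ρ_w = 1025 kg m⁻³, so water volume = 1.824×10^15 / 1025 = 1.780×10^12 m³.
Δh = 1.780×10^12 / 3.59×10^14 = 4.95×10^-3 m = 4.95 mm.

≈ 4.95 mm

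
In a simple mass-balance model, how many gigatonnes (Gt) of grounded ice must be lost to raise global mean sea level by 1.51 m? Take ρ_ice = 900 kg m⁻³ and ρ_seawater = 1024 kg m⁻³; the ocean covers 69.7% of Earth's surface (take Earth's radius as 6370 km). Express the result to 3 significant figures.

≈ 5.50×10^5 Gt

Required water volume = Δh × A = 1.51 m × 3.55×10^14 m² = 5.367×10^14 m³.
ρ_w = 1024 kg m⁻³, so the mass of water = 5.367×10^14 m³ × 1024 kg m⁻³ = 5.495×10^17 kg = 5.50×10^5 Gt (and the same mass of ice, by conservation).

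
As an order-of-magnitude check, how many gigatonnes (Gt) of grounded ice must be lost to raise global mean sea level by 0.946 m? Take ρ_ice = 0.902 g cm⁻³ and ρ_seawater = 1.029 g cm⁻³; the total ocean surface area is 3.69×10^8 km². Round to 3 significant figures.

Required water volume = Δh × A = 0.946 m × 3.69×10^14 m² = 3.491×10^14 m³.
ρ_w = 1.029 g cm⁻³ = 1029 kg m⁻³, so the mass of water = 3.491×10^14 m³ × 1029 kg m⁻³ = 3.592×10^17 kg = 3.59×10^5 Gt (and the same mass of ice, by conservation).

≈ 3.59×10^5 Gt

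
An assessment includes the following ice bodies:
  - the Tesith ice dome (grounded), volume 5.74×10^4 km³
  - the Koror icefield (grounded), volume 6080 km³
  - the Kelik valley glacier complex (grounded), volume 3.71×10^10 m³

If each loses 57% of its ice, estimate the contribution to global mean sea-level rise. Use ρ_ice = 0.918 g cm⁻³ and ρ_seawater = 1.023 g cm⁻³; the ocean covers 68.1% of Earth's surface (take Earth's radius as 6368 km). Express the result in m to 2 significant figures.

Tesith: 0.57 × 5.74×10^4 km³ × (918/1023) = 2.936×10^4 km³ of water.
Koror: 0.57 × 6080 km³ × (918/1023) = 3110 km³ of water.
Kelik: 0.57 × 3.71×10^10 m³ × (918/1023) = 1.898×10^10 m³ of water.
Total added water ≈ 3.249×10^13 m³ over 3.47×10^14 m² → Δh = 0.0936 m.

≈ 0.094 m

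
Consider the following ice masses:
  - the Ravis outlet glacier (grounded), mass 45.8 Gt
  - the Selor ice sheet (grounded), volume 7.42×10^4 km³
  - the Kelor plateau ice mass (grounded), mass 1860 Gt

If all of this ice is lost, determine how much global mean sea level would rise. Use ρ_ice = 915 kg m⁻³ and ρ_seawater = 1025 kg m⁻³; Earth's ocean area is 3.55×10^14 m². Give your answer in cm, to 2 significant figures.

≈ 19 cm

Ravis: 45.8 Gt = 4.580×10^13 kg; dividing by ρ_w = 1025 kg m⁻³ gives 4.468×10^10 m³ of water.
Selor: 7.42×10^4 km³ × (915/1025) = 6.624×10^4 km³ of water.
Kelor: 1860 Gt = 1.860×10^15 kg; dividing by ρ_w = 1025 kg m⁻³ gives 1.815×10^12 m³ of water.
Total added water ≈ 6.810×10^13 m³ over 3.55×10^14 m² → Δh = 0.192 m = 19 cm.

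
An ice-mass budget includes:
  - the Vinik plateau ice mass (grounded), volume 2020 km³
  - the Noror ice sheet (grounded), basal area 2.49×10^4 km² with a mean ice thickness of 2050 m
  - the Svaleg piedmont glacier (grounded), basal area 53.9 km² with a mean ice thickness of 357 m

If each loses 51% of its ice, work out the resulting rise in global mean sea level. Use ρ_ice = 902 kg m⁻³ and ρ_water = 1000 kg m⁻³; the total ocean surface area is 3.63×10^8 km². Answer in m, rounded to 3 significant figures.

≈ 0.0673 m

Vinik: 0.51 × 2020 km³ × (902/1000) = 929.2 km³ of water.
Noror: ice volume = 2.49×10^4 km² × 2050 m = 5.105×10^4 km³; 0.51 × 5.105×10^4 × (902/1000) = 2.348×10^4 km³ of water.
Svaleg: ice volume = 53.9 km² × 357 m = 19.24 km³; 0.51 × 19.24 × (902/1000) = 8.852 km³ of water.
Total added water ≈ 2.442×10^13 m³ over 3.63×10^14 m² → Δh = 0.0673 m.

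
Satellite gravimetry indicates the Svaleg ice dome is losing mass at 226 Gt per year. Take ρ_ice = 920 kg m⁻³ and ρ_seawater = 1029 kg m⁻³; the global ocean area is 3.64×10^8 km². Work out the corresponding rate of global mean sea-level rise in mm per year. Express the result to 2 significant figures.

ρ_w = 1029 kg m⁻³. Annual water volume added = 226 Gt / ρ_w = 2.260×10^14 kg / 1029 kg m⁻³ = 2.196×10^11 m³.
Δh per year = 2.196×10^11 / 3.64×10^14 = 6.03×10^-4 m = 0.60 mm.

≈ 0.60 mm/yr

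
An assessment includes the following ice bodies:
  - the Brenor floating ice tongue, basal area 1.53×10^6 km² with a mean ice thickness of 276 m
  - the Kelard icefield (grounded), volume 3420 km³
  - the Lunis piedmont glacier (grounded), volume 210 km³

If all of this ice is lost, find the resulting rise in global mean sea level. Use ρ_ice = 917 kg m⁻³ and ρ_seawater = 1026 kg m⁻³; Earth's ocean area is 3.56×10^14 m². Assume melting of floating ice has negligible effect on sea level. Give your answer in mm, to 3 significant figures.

≈ 9.11 mm

The Brenor floating ice tongue is floating and already displaces its own weight of water, so its melt adds essentially nothing to sea level.
Kelard: 3420 km³ × (917/1026) = 3057 km³ of water.
Lunis: 210 km³ × (917/1026) = 187.7 km³ of water.
Total added water ≈ 3.244×10^12 m³ over 3.56×10^14 m² → Δh = 9.11×10^-3 m = 9.11 mm.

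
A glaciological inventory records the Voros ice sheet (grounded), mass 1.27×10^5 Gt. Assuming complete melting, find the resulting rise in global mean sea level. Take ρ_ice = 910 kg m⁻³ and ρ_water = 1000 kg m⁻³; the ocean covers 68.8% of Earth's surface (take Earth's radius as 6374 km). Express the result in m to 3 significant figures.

≈ 0.362 m

Voros: 1.27×10^5 Gt = 1.270×10^17 kg; dividing by ρ_w = 1000 kg m⁻³ gives 1.270×10^14 m³ of water.
Spread over 3.51×10^14 m² of ocean, Δh = 1.270×10^14 / 3.51×10^14 = 0.362 m.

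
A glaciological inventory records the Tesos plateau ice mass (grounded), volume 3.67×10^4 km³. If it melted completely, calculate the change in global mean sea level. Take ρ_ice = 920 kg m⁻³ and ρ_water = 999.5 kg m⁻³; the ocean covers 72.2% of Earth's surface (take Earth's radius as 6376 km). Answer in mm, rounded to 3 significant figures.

Tesos: 3.67×10^4 km³ × (920/999.5) = 3.378×10^4 km³ of water.
Spread over 3.69×10^14 m² of ocean, Δh = 3.378×10^13 / 3.69×10^14 = 0.0916 m = 91.6 mm.

≈ 91.6 mm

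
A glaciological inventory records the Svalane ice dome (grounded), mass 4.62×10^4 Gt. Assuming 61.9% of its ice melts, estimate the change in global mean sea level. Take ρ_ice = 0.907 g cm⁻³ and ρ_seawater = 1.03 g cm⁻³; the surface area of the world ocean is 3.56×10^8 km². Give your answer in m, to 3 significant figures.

Svalane: 0.619 × 4.62×10^4 Gt = 2.860×10^16 kg; dividing by ρ_w = 1.03 g cm⁻³ = 1030 kg m⁻³ gives 2.776×10^13 m³ of water.
Spread over 3.56×10^14 m² of ocean, Δh = 2.776×10^13 / 3.56×10^14 = 0.0780 m.

≈ 0.0780 m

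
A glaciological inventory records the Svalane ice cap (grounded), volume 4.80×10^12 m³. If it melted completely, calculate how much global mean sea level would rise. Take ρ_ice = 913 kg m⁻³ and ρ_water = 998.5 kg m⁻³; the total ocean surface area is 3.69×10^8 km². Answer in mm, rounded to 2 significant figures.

≈ 12 mm

Svalane: 4.80×10^12 m³ × (913/998.5) = 4.389×10^12 m³ of water.
Spread over 3.69×10^14 m² of ocean, Δh = 4.389×10^12 / 3.69×10^14 = 0.0119 m = 12 mm.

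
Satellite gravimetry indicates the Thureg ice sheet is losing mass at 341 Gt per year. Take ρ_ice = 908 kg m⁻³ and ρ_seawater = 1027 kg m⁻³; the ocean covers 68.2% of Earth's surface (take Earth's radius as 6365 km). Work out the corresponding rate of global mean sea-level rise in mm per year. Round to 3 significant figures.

ρ_w = 1027 kg m⁻³. Annual water volume added = 341 Gt / ρ_w = 3.410×10^14 kg / 1027 kg m⁻³ = 3.320×10^11 m³.
Δh per year = 3.320×10^11 / 3.47×10^14 = 9.56×10^-4 m = 0.956 mm.

≈ 0.956 mm/yr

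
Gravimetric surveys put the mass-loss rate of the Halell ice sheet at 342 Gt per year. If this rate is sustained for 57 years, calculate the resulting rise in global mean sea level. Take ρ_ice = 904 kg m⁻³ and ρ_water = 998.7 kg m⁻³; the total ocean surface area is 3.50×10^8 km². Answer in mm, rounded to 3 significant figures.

≈ 55.8 mm

Total mass lost = 342 Gt/yr × 57 yr = 1.949×10^4 Gt = 1.949×10^16 kg.
ρ_w = 998.7 kg m⁻³, so water volume = 1.949×10^16 / 998.7 = 1.952×10^13 m³.
Δh = 1.952×10^13 / 3.50×10^14 = 0.0558 m = 55.8 mm.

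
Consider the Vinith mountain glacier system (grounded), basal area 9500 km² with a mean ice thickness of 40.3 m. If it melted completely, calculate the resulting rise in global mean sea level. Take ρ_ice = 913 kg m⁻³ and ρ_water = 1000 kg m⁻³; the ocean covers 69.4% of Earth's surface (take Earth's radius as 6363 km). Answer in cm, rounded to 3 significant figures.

≈ 0.0990 cm

Vinith: ice volume = 9500 km² × 40.3 m = 382.9 km³; 382.9 × (913/1000) = 349.5 km³ of water.
Spread over 3.53×10^14 m² of ocean, Δh = 3.495×10^11 / 3.53×10^14 = 9.90×10^-4 m = 0.0990 cm.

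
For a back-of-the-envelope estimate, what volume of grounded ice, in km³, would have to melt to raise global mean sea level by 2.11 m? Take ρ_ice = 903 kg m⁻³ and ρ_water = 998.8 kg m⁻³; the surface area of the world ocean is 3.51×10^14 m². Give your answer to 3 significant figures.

≈ 8.19×10^5 km³

Required water volume = Δh × A = 2.11 m × 3.51×10^14 m² = 7.406×10^14 m³ = 7.406×10^5 km³.
Ice volume = water volume × ρ_w/ρ_ice = 7.406×10^5 × 998.8/903 = 8.19×10^5 km³.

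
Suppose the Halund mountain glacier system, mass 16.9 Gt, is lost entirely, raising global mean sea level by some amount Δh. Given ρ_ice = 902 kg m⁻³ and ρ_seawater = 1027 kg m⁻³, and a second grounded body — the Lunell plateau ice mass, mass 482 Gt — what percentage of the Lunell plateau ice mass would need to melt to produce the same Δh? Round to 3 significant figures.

≈ 3.51 %

Equal sea-level rise means equal mass of meltwater, i.e. equal mass of ice lost.
Ice mass of Halund: 1.690×10^13 kg; ice mass of Lunell: 4.820×10^14 kg.
Fraction required = 1.690×10^13 / 4.820×10^14 = 0.0351 → 3.51 %.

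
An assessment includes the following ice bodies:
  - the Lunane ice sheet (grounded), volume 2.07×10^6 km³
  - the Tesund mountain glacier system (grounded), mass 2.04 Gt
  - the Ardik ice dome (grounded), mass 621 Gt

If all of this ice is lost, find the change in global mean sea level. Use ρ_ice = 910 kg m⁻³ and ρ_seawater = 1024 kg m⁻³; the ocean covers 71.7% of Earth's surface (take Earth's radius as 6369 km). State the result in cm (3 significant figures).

≈ 503 cm

Lunane: 2.07×10^6 km³ × (910/1024) = 1.840×10^6 km³ of water.
Tesund: 2.04 Gt = 2.040×10^12 kg; dividing by ρ_w = 1024 kg m⁻³ gives 1.992×10^9 m³ of water.
Ardik: 621 Gt = 6.210×10^14 kg; dividing by ρ_w = 1024 kg m⁻³ gives 6.064×10^11 m³ of water.
Total added water ≈ 1.840×10^15 m³ over 3.65×10^14 m² → Δh = 5.03 m = 503 cm.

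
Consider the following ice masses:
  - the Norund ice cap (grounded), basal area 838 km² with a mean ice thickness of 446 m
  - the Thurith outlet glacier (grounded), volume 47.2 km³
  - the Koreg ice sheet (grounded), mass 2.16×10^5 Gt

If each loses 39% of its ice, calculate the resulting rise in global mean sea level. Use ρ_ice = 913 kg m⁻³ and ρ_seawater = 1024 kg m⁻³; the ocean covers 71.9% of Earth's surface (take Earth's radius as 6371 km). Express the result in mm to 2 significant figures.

≈ 220 mm

Norund: ice volume = 838 km² × 446 m = 373.7 km³; 0.39 × 373.7 × (913/1024) = 130.0 km³ of water.
Thurith: 0.39 × 47.2 km³ × (913/1024) = 16.41 km³ of water.
Koreg: 0.39 × 2.16×10^5 Gt = 8.424×10^16 kg; dividing by ρ_w = 1024 kg m⁻³ gives 8.227×10^13 m³ of water.
Total added water ≈ 8.241×10^13 m³ over 3.67×10^14 m² → Δh = 0.225 m = 220 mm.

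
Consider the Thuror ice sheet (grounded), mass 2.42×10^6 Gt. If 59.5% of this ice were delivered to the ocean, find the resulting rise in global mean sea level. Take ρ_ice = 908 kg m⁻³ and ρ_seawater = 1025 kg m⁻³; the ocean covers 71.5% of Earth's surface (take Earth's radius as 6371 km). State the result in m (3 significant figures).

Thuror: 0.595 × 2.42×10^6 Gt = 1.440×10^18 kg; dividing by ρ_w = 1025 kg m⁻³ gives 1.405×10^15 m³ of water.
Spread over 3.65×10^14 m² of ocean, Δh = 1.405×10^15 / 3.65×10^14 = 3.85 m.

≈ 3.85 m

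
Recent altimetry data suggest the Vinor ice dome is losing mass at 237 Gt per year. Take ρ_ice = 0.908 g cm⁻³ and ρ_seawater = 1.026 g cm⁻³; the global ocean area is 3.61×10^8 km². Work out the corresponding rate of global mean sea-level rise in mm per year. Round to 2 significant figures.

≈ 0.64 mm/yr

ρ_w = 1.026 g cm⁻³ = 1026 kg m⁻³. Annual water volume added = 237 Gt / ρ_w = 2.370×10^14 kg / 1026 kg m⁻³ = 2.310×10^11 m³.
Δh per year = 2.310×10^11 / 3.61×10^14 = 6.40×10^-4 m = 0.64 mm.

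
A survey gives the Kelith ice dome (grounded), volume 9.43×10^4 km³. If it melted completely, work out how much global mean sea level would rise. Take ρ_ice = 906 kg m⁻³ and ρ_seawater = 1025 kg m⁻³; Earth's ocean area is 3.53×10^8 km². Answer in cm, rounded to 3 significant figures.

≈ 23.6 cm

Kelith: 9.43×10^4 km³ × (906/1025) = 8.335×10^4 km³ of water.
Spread over 3.53×10^14 m² of ocean, Δh = 8.335×10^13 / 3.53×10^14 = 0.236 m = 23.6 cm.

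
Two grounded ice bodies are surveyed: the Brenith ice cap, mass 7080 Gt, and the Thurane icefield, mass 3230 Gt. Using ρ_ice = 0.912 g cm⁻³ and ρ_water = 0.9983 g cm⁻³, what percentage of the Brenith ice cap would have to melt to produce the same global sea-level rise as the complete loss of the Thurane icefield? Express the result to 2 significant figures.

Equal sea-level rise means equal mass of meltwater, i.e. equal mass of ice lost.
Ice mass of Thurane: 3.230×10^15 kg; ice mass of Brenith: 7.080×10^15 kg.
Fraction required = 3.230×10^15 / 7.080×10^15 = 0.456 → 46 %.

≈ 46 %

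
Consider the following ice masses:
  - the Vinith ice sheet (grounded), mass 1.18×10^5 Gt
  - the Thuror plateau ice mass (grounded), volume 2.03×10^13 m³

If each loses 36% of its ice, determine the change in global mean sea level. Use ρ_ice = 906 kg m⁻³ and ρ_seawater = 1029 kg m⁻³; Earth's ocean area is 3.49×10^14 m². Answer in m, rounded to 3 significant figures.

≈ 0.137 m

Vinith: 0.36 × 1.18×10^5 Gt = 4.248×10^16 kg; dividing by ρ_w = 1029 kg m⁻³ gives 4.128×10^13 m³ of water.
Thuror: 0.36 × 2.03×10^13 m³ × (906/1029) = 6.434×10^12 m³ of water.
Total added water ≈ 4.772×10^13 m³ over 3.49×10^14 m² → Δh = 0.137 m.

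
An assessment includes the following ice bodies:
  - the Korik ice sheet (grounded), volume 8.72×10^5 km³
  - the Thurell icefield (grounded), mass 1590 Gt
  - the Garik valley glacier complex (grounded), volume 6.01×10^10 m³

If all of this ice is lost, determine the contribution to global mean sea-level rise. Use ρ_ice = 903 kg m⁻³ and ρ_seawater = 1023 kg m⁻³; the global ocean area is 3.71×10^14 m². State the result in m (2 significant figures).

Korik: 8.72×10^5 km³ × (903/1023) = 7.697×10^5 km³ of water.
Thurell: 1590 Gt = 1.590×10^15 kg; dividing by ρ_w = 1023 kg m⁻³ gives 1.554×10^12 m³ of water.
Garik: 6.01×10^10 m³ × (903/1023) = 5.305×10^10 m³ of water.
Total added water ≈ 7.713×10^14 m³ over 3.71×10^14 m² → Δh = 2.08 m.

≈ 2.1 m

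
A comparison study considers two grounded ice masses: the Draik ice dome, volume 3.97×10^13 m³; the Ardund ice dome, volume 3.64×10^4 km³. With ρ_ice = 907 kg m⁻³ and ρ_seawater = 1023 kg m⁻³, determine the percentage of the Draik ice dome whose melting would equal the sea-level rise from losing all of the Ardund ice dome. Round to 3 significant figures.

≈ 91.7 %

Equal sea-level rise means equal mass of meltwater, i.e. equal mass of ice lost.
Ice mass of Ardund: 3.301×10^16 kg; ice mass of Draik: 3.601×10^16 kg.
Fraction required = 3.301×10^16 / 3.601×10^16 = 0.917 → 91.7 %.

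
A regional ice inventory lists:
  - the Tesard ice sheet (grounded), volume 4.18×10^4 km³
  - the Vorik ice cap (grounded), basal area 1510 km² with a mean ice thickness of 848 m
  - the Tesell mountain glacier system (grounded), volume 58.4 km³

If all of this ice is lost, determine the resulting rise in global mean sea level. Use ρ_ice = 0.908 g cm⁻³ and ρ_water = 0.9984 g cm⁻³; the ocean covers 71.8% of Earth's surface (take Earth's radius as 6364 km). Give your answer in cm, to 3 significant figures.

Tesard: 4.18×10^4 km³ × (908/998.4) = 3.802×10^4 km³ of water.
Vorik: ice volume = 1510 km² × 848 m = 1280 km³; 1280 × (908/998.4) = 1165 km³ of water.
Tesell: 58.4 km³ × (908/998.4) = 53.11 km³ of water.
Total added water ≈ 3.923×10^13 m³ over 3.65×10^14 m² → Δh = 0.107 m = 10.7 cm.

≈ 10.7 cm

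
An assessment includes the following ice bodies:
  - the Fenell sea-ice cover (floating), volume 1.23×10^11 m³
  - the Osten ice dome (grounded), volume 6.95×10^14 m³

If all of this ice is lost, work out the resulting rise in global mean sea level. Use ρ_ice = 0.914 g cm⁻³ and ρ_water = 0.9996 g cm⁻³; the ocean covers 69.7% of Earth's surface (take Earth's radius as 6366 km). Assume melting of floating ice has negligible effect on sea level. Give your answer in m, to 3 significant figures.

≈ 1.79 m

The Fenell sea-ice cover is floating and already displaces its own weight of water, so its melt adds essentially nothing to sea level.
Osten: 6.95×10^14 m³ × (914/999.6) = 6.355×10^14 m³ of water.
Total added water ≈ 6.355×10^14 m³ over 3.55×10^14 m² → Δh = 1.79 m.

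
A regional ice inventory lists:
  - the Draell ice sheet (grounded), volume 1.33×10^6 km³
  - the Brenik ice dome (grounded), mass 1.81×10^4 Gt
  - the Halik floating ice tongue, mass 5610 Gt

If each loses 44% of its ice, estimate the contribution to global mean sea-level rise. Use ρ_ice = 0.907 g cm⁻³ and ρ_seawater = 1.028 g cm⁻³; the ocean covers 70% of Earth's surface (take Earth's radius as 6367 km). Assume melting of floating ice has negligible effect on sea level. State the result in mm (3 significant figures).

Draell: 0.44 × 1.33×10^6 km³ × (907/1028) = 5.163×10^5 km³ of water.
Brenik: 0.44 × 1.81×10^4 Gt = 7.964×10^15 kg; dividing by ρ_w = 1.028 g cm⁻³ = 1028 kg m⁻³ gives 7.747×10^12 m³ of water.
The Halik floating ice tongue is floating and already displaces its own weight of water, so its melt adds essentially nothing to sea level.
Total added water ≈ 5.241×10^14 m³ over 3.57×10^14 m² → Δh = 1.47 m = 1470 mm.

≈ 1470 mm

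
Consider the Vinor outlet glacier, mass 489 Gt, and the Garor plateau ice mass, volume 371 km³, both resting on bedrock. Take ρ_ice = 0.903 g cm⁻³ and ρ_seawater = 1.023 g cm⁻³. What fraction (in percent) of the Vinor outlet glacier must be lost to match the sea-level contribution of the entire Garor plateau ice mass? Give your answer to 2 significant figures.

≈ 69 %

Equal sea-level rise means equal mass of meltwater, i.e. equal mass of ice lost.
Ice mass of Garor: 3.350×10^14 kg; ice mass of Vinor: 4.890×10^14 kg.
Fraction required = 3.350×10^14 / 4.890×10^14 = 0.685 → 69 %.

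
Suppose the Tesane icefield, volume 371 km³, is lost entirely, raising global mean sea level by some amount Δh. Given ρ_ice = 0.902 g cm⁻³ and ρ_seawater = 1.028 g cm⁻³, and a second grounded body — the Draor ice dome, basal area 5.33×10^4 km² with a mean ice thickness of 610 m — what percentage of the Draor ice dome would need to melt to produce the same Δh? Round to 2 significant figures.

Equal sea-level rise means equal mass of meltwater, i.e. equal mass of ice lost.
Ice mass of Tesane: 3.346×10^14 kg; ice mass of Draor: 2.933×10^16 kg.
Fraction required = 3.346×10^14 / 2.933×10^16 = 0.0114 → 1.1 %.

≈ 1.1 %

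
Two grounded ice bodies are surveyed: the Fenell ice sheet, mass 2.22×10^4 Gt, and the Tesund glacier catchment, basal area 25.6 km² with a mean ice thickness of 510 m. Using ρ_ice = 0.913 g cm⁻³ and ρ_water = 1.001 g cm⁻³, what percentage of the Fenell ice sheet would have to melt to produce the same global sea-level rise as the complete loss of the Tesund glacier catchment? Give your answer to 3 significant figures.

Equal sea-level rise means equal mass of meltwater, i.e. equal mass of ice lost.
Ice mass of Tesund: 1.192×10^13 kg; ice mass of Fenell: 2.220×10^16 kg.
Fraction required = 1.192×10^13 / 2.220×10^16 = 5.37×10^-4 → 0.0537 %.

≈ 0.0537 %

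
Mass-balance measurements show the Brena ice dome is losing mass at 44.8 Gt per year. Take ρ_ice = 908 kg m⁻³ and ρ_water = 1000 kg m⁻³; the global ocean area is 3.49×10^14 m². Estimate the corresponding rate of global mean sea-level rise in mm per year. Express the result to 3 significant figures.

≈ 0.128 mm/yr

ρ_w = 1000 kg m⁻³. Annual water volume added = 44.8 Gt / ρ_w = 4.480×10^13 kg / 1000 kg m⁻³ = 4.480×10^10 m³.
Δh per year = 4.480×10^10 / 3.49×10^14 = 1.28×10^-4 m = 0.128 mm.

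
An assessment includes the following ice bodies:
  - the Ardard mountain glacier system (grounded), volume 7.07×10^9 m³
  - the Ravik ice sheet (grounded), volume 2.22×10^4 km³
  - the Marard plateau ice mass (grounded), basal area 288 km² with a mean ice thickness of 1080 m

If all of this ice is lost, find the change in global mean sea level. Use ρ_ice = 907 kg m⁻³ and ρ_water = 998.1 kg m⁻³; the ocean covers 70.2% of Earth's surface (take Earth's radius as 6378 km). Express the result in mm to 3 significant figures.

Ardard: 7.07×10^9 m³ × (907/998.1) = 6.425×10^9 m³ of water.
Ravik: 2.22×10^4 km³ × (907/998.1) = 2.017×10^4 km³ of water.
Marard: ice volume = 288 km² × 1080 m = 311.0 km³; 311.0 × (907/998.1) = 282.7 km³ of water.
Total added water ≈ 2.046×10^13 m³ over 3.59×10^14 m² → Δh = 0.0570 m = 57.0 mm.

≈ 57.0 mm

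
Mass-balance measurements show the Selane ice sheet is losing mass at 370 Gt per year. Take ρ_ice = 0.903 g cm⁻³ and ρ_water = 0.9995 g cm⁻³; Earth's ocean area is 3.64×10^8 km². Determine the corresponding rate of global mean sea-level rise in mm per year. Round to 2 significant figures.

≈ 1.0 mm/yr

ρ_w = 0.9995 g cm⁻³ = 999.5 kg m⁻³. Annual water volume added = 370 Gt / ρ_w = 3.700×10^14 kg / 999.5 kg m⁻³ = 3.702×10^11 m³.
Δh per year = 3.702×10^11 / 3.64×10^14 = 1.02×10^-3 m = 1.0 mm.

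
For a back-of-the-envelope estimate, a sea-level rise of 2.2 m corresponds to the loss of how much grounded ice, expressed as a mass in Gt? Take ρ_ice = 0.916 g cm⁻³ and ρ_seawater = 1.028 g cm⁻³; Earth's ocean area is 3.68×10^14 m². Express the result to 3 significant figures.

Required water volume = Δh × A = 2.2 m × 3.68×10^14 m² = 8.096×10^14 m³.
ρ_w = 1.028 g cm⁻³ = 1028 kg m⁻³, so the mass of water = 8.096×10^14 m³ × 1028 kg m⁻³ = 8.323×10^17 kg = 8.32×10^5 Gt (and the same mass of ice, by conservation).

≈ 8.32×10^5 Gt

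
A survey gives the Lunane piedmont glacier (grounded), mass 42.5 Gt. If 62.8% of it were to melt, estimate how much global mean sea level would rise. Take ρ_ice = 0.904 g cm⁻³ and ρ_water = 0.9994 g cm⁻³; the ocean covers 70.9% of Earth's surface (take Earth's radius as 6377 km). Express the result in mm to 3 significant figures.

Lunane: 0.628 × 42.5 Gt = 2.669×10^13 kg; dividing by ρ_w = 0.9994 g cm⁻³ = 999.4 kg m⁻³ gives 2.671×10^10 m³ of water.
Spread over 3.62×10^14 m² of ocean, Δh = 2.671×10^10 / 3.62×10^14 = 7.37×10^-5 m = 0.0737 mm.

≈ 0.0737 mm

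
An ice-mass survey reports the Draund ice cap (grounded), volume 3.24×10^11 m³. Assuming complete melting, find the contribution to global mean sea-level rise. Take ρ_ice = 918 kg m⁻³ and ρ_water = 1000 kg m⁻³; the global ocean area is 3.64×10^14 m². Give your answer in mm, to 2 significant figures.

Draund: 3.24×10^11 m³ × (918/1000) = 2.974×10^11 m³ of water.
Spread over 3.64×10^14 m² of ocean, Δh = 2.974×10^11 / 3.64×10^14 = 8.17×10^-4 m = 0.82 mm.

≈ 0.82 mm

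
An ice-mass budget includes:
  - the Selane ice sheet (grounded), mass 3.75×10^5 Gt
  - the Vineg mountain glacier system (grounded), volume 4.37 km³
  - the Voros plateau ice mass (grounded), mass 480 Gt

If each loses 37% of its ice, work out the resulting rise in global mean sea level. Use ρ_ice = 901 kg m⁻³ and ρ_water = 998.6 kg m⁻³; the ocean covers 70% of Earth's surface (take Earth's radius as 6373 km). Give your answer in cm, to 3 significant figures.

≈ 38.9 cm

Selane: 0.37 × 3.75×10^5 Gt = 1.388×10^17 kg; dividing by ρ_w = 998.6 kg m⁻³ gives 1.389×10^14 m³ of water.
Vineg: 0.37 × 4.37 km³ × (901/998.6) = 1.459 km³ of water.
Voros: 0.37 × 480 Gt = 1.776×10^14 kg; dividing by ρ_w = 998.6 kg m⁻³ gives 1.778×10^11 m³ of water.
Total added water ≈ 1.391×10^14 m³ over 3.57×10^14 m² → Δh = 0.389 m = 38.9 cm.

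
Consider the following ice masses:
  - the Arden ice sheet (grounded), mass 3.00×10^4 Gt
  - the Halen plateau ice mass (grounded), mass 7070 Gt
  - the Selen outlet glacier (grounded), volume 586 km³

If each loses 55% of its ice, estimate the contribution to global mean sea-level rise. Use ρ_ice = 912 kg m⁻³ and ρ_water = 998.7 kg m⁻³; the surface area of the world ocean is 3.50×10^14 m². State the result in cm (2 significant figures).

Arden: 0.55 × 3.00×10^4 Gt = 1.650×10^16 kg; dividing by ρ_w = 998.7 kg m⁻³ gives 1.652×10^13 m³ of water.
Halen: 0.55 × 7070 Gt = 3.889×10^15 kg; dividing by ρ_w = 998.7 kg m⁻³ gives 3.894×10^12 m³ of water.
Selen: 0.55 × 586 km³ × (912/998.7) = 294.3 km³ of water.
Total added water ≈ 2.071×10^13 m³ over 3.50×10^14 m² → Δh = 0.0592 m = 5.9 cm.

≈ 5.9 cm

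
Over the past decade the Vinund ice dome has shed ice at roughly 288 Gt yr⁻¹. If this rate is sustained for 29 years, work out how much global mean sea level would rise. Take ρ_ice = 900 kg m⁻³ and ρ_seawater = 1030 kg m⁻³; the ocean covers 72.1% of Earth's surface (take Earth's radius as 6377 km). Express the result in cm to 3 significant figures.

Total mass lost = 288 Gt/yr × 29 yr = 8352 Gt = 8.352×10^15 kg.
ρ_w = 1030 kg m⁻³, so water volume = 8.352×10^15 / 1030 = 8.109×10^12 m³.
Δh = 8.109×10^12 / 3.68×10^14 = 0.0220 m = 2.20 cm.

≈ 2.20 cm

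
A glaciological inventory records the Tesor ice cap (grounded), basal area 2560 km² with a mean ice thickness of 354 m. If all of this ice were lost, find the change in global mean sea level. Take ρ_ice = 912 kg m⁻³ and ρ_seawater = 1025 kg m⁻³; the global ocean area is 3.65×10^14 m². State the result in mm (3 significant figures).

≈ 2.21 mm

Tesor: ice volume = 2560 km² × 354 m = 906.2 km³; 906.2 × (912/1025) = 806.3 km³ of water.
Spread over 3.65×10^14 m² of ocean, Δh = 8.063×10^11 / 3.65×10^14 = 2.21×10^-3 m = 2.21 mm.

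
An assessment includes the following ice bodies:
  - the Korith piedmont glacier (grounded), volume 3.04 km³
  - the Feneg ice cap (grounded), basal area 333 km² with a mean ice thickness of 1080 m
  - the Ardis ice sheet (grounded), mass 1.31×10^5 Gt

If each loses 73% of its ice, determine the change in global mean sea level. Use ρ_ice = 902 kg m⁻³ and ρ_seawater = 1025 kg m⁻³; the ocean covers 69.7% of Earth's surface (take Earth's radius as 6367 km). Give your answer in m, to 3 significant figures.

≈ 0.263 m

Korith: 0.73 × 3.04 km³ × (902/1025) = 1.953 km³ of water.
Feneg: ice volume = 333 km² × 1080 m = 359.6 km³; 0.73 × 359.6 × (902/1025) = 231.0 km³ of water.
Ardis: 0.73 × 1.31×10^5 Gt = 9.563×10^16 kg; dividing by ρ_w = 1025 kg m⁻³ gives 9.330×10^13 m³ of water.
Total added water ≈ 9.353×10^13 m³ over 3.55×10^14 m² → Δh = 0.263 m.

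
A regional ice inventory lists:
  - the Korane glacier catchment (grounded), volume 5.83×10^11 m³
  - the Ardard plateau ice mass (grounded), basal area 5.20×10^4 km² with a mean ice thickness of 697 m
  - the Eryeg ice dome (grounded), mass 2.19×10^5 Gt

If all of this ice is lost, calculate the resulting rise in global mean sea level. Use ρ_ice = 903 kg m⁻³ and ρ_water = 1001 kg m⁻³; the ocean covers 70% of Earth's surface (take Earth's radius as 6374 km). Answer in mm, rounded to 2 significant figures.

Korane: 5.83×10^11 m³ × (903/1001) = 5.259×10^11 m³ of water.
Ardard: ice volume = 5.20×10^4 km² × 697 m = 3.624×10^4 km³; 3.624×10^4 × (903/1001) = 3.270×10^4 km³ of water.
Eryeg: 2.19×10^5 Gt = 2.190×10^17 kg; dividing by ρ_w = 1001 kg m⁻³ gives 2.188×10^14 m³ of water.
Total added water ≈ 2.520×10^14 m³ over 3.57×10^14 m² → Δh = 0.705 m = 710 mm.

≈ 710 mm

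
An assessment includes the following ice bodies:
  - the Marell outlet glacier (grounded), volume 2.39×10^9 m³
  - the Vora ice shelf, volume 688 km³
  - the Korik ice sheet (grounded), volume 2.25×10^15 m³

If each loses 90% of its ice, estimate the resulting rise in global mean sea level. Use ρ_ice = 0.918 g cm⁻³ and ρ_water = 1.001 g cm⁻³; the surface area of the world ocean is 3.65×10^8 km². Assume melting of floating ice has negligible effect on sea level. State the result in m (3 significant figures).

Marell: 0.9 × 2.39×10^9 m³ × (918/1001) = 1.973×10^9 m³ of water.
The Vora ice shelf is floating and already displaces its own weight of water, so its melt adds essentially nothing to sea level.
Korik: 0.9 × 2.25×10^15 m³ × (918/1001) = 1.857×10^15 m³ of water.
Total added water ≈ 1.857×10^15 m³ over 3.65×10^14 m² → Δh = 5.09 m.

≈ 5.09 m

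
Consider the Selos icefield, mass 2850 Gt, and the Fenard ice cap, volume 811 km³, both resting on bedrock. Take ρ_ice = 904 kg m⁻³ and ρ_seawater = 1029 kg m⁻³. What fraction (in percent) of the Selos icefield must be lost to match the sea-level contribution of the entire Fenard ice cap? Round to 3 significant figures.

Equal sea-level rise means equal mass of meltwater, i.e. equal mass of ice lost.
Ice mass of Fenard: 7.331×10^14 kg; ice mass of Selos: 2.850×10^15 kg.
Fraction required = 7.331×10^14 / 2.850×10^15 = 0.257 → 25.7 %.

≈ 25.7 %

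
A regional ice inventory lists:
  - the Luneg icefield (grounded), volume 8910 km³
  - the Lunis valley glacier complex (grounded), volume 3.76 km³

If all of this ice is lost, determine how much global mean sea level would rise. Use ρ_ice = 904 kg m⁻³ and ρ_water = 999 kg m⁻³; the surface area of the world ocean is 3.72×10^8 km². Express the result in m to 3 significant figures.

Luneg: 8910 km³ × (904/999) = 8063 km³ of water.
Lunis: 3.76 km³ × (904/999) = 3.402 km³ of water.
Total added water ≈ 8.066×10^12 m³ over 3.72×10^14 m² → Δh = 0.0217 m.

≈ 0.0217 m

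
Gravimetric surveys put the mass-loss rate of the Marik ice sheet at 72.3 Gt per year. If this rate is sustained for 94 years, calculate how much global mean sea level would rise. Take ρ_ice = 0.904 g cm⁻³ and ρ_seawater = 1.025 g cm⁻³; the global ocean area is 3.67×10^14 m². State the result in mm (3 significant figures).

Total mass lost = 72.3 Gt/yr × 94 yr = 6796 Gt = 6.796×10^15 kg.
ρ_w = 1.025 g cm⁻³ = 1025 kg m⁻³, so water volume = 6.796×10^15 / 1025 = 6.630×10^12 m³.
Δh = 6.630×10^12 / 3.67×10^14 = 0.0181 m = 18.1 mm.

≈ 18.1 mm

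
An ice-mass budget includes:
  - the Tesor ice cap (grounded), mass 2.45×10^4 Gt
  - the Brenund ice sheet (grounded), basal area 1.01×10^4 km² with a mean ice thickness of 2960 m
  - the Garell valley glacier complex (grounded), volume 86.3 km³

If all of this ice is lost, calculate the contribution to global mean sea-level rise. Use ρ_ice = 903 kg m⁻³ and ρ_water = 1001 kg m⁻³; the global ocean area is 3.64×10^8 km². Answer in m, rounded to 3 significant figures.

Tesor: 2.45×10^4 Gt = 2.450×10^16 kg; dividing by ρ_w = 1001 kg m⁻³ gives 2.448×10^13 m³ of water.
Brenund: ice volume = 1.01×10^4 km² × 2960 m = 2.990×10^4 km³; 2.990×10^4 × (903/1001) = 2.697×10^4 km³ of water.
Garell: 86.3 km³ × (903/1001) = 77.85 km³ of water.
Total added water ≈ 5.152×10^13 m³ over 3.64×10^14 m² → Δh = 0.142 m.

≈ 0.142 m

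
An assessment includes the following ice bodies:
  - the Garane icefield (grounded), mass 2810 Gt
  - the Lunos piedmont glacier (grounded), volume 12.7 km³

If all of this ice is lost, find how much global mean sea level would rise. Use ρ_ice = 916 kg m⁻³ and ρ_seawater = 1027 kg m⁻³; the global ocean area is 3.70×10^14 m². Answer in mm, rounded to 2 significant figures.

≈ 7.4 mm

Garane: 2810 Gt = 2.810×10^15 kg; dividing by ρ_w = 1027 kg m⁻³ gives 2.736×10^12 m³ of water.
Lunos: 12.7 km³ × (916/1027) = 11.33 km³ of water.
Total added water ≈ 2.747×10^12 m³ over 3.70×10^14 m² → Δh = 7.43×10^-3 m = 7.4 mm.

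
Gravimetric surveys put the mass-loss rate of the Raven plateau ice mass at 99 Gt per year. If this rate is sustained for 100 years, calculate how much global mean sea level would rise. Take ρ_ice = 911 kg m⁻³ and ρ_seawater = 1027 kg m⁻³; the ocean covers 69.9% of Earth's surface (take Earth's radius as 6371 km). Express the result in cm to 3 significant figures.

≈ 2.70 cm

Total mass lost = 99 Gt/yr × 100 yr = 9900 Gt = 9.900×10^15 kg.
ρ_w = 1027 kg m⁻³, so water volume = 9.900×10^15 / 1027 = 9.640×10^12 m³.
Δh = 9.640×10^12 / 3.57×10^14 = 0.0270 m = 2.70 cm.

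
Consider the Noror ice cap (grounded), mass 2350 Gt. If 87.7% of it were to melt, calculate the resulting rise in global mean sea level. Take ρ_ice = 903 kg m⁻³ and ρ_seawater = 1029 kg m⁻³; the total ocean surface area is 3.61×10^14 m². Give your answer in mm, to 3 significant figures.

≈ 5.55 mm

Noror: 0.877 × 2350 Gt = 2.061×10^15 kg; dividing by ρ_w = 1029 kg m⁻³ gives 2.003×10^12 m³ of water.
Spread over 3.61×10^14 m² of ocean, Δh = 2.003×10^12 / 3.61×10^14 = 5.55×10^-3 m = 5.55 mm.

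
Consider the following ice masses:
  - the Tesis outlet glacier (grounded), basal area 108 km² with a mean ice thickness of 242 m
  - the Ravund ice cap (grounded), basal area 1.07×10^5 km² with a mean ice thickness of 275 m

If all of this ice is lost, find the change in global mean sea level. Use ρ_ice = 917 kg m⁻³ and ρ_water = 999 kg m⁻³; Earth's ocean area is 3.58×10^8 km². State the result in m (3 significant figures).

≈ 0.0755 m

Tesis: ice volume = 108 km² × 242 m = 26.14 km³; 26.14 × (917/999) = 23.99 km³ of water.
Ravund: ice volume = 1.07×10^5 km² × 275 m = 2.942×10^4 km³; 2.942×10^4 × (917/999) = 2.701×10^4 km³ of water.
Total added water ≈ 2.703×10^13 m³ over 3.58×10^14 m² → Δh = 0.0755 m.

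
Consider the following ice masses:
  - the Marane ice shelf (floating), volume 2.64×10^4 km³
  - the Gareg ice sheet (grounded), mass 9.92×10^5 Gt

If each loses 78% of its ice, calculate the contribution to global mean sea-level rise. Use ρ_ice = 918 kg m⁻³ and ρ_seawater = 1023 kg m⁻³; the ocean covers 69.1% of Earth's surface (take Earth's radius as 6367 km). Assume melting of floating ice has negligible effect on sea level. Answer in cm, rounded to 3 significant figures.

≈ 215 cm

The Marane ice shelf is floating and already displaces its own weight of water, so its melt adds essentially nothing to sea level.
Gareg: 0.78 × 9.92×10^5 Gt = 7.738×10^17 kg; dividing by ρ_w = 1023 kg m⁻³ gives 7.564×10^14 m³ of water.
Total added water ≈ 7.564×10^14 m³ over 3.52×10^14 m² → Δh = 2.15 m = 215 cm.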